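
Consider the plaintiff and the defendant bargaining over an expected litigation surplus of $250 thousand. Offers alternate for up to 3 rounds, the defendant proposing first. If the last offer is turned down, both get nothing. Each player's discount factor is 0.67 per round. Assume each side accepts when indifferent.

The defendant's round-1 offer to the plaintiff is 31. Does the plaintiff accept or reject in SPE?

Reject

Round 3 (the defendant proposes): the plaintiff will accept anything ≥ 0, so the defendant offers 0 and keeps 250.
Round 2 (the plaintiff proposes): the defendant can get 250 next round, worth 0.67 × 250 = 167.5 now. The plaintiff offers 167.5 and keeps 250 − 167.5 = 82.5.
So by rejecting in round 1, the plaintiff gets 82.5 next round, worth 0.67 × 82.5 = 55.275 now.
Offer 31 < 55.275, so the plaintiff rejects.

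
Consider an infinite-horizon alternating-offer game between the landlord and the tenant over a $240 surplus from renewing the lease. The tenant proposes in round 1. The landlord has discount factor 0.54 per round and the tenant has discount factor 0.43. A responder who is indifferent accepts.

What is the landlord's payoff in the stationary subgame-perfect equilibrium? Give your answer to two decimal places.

Let x be the tenant's share when the tenant proposes and y be the landlord's share when the landlord proposes.
The landlord accepts iff offered ≥ 0.54·y, so x = 240 − 0.54y. Symmetrically y = 240 − 0.43x.
Substituting: x = 240 − 0.54(240 − 0.43x), giving x(1 − 0.43·0.54) = 240(1 − 0.54).
So x = 240 × 0.46 / 0.7678 ≈ 143.7874, and the landlord receives 240 − x ≈ 96.2126.

96.21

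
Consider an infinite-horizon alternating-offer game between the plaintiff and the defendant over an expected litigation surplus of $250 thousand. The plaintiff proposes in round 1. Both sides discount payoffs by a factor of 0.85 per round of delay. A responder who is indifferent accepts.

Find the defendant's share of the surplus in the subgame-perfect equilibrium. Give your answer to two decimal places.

114.86

When the plaintiff proposes, the defendant accepts any offer worth at least 0.85 times what the defendant would get by proposing next round; and vice versa.
This gives x = 250 − 0.85y and y = 250 − 0.85x, where x and y are each side's share when it proposes.
Hence (1 − 0.85·0.85)x = 250(1 − 0.85), i.e. 0.2775·x = 37.5.
x ≈ 135.1351; the defendant's share is 250 − x ≈ 114.8649.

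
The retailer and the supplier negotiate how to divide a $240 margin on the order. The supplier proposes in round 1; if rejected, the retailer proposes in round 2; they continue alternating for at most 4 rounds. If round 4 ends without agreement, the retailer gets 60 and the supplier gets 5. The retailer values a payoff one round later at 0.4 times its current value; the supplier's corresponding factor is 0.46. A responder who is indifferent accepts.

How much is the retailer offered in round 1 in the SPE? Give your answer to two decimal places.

69.14

By backward induction:
Round 4 (the retailer proposes): the supplier gets 5 if talks fail, so the retailer offers 5 and keeps 235.
Round 3 (the supplier proposes): the retailer can get 235 next round, worth 0.4 × 235 = 94 now; the supplier offers that and keeps 146.
Round 2 (the retailer proposes): the supplier can get 146 next round, worth 0.46 × 146 = 67.16 now. The retailer offers 67.16 and keeps 240 − 67.16 = 172.84.
Round 1 (the supplier proposes): the retailer can get 172.84 next round, worth 0.4 × 172.84 = 69.136 now. The supplier offers 69.136 and keeps 240 − 69.136 = 170.864.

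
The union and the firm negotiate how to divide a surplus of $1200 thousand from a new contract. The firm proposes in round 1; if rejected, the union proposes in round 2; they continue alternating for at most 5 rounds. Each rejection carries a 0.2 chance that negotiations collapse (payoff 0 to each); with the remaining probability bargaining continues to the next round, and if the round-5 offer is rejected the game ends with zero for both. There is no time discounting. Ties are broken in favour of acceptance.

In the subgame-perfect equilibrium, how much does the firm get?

885.12

Round 5 (the firm proposes): rejection yields 0 for the union; the firm offers 0 and keeps 1200.
Round 4 (the union proposes): rejecting gives the firm an expected 0.8 × 1200 = 960; the union offers that and keeps 240.
Round 3 (the firm proposes): rejecting gives the union an expected 0.8 × 240 = 192, so the firm offers 192, keeping 1008.
Round 2 (the union proposes): rejecting gives the firm an expected 0.8 × 1008 = 806.4, so the union offers 806.4, keeping 393.6.
Round 1 (the firm proposes): rejecting gives the union an expected 0.8 × 393.6 = 314.88; the firm offers that and keeps 885.12.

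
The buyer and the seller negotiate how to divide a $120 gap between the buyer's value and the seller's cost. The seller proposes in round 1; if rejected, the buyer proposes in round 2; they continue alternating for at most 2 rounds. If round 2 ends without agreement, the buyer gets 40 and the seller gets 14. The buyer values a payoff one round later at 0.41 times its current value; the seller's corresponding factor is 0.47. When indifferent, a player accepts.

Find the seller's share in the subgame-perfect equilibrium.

Round 2 (the buyer proposes): the seller gets 14 if talks fail, so the buyer offers 14 and keeps 106.
Round 1 (the seller proposes): the buyer can get 106 next round, worth 0.41 × 106 = 43.46 now; the seller offers that and keeps 76.54.

76.54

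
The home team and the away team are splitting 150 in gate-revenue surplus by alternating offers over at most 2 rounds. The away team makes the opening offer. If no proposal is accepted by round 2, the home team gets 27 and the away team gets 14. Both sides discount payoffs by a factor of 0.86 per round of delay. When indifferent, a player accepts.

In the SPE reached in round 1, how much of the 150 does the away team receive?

Round 2 (the home team proposes): the away team gets 14 if talks fail, so the home team offers 14 and keeps 136.
Round 1 (the away team proposes): the home team can get 136 next round, worth 0.86 × 136 = 116.96 now. The away team offers 116.96 and keeps 150 − 116.96 = 33.04.

33.04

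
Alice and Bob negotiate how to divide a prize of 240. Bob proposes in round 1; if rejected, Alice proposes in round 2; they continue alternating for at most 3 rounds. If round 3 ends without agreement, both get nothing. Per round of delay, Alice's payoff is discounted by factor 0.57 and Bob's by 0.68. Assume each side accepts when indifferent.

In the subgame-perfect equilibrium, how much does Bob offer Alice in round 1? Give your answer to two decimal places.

43.78

Round 3 (Bob proposes): rejection yields 0 for Alice; Bob offers 0 and keeps 240.
Round 2 (Alice proposes): Bob can get 240 next round, worth 0.68 × 240 = 163.2 now; Alice offers that and keeps 76.8.
Round 1 (Bob proposes): Alice can get 76.8 next round, worth 0.57 × 76.8 = 43.776 now; Bob offers that and keeps 196.224.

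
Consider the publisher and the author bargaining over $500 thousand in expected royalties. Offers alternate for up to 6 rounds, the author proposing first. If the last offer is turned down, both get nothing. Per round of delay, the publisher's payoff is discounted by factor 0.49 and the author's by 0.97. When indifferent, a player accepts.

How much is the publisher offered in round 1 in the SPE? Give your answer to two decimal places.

66.19

Round 6 (the publisher proposes): the author will accept anything ≥ 0, so the publisher offers 0 and keeps 500.
Round 5 (the author proposes): the publisher can get 500 next round, worth 0.49 × 500 = 245 now; the author offers that and keeps 255.
Round 4 (the publisher proposes): the author can get 255 next round, worth 0.97 × 255 = 247.35 now; the publisher offers that and keeps 252.65.
Round 3 (the author proposes): the publisher can get 252.65 next round, worth 0.49 × 252.65 = 123.7985 now; the author offers that and keeps 376.2015.
Round 2 (the publisher proposes): the author can get 376.2015 next round, worth 0.97 × 376.2015 = 364.915455 now. The publisher offers 364.915455 and keeps 500 − 364.915455 = 135.084545.
Round 1 (the author proposes): the publisher can get 135.084545 next round, worth 0.49 × 135.084545 = 66.19142705 now; the author offers that and keeps 433.80857295.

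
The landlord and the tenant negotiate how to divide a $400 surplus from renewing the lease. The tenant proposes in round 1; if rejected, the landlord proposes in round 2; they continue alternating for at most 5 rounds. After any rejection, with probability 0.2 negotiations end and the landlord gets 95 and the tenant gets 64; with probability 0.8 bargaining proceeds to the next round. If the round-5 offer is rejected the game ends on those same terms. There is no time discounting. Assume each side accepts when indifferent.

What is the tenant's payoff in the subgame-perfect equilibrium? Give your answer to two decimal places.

241.76

By backward induction:
Round 5 (the tenant proposes): the landlord gets 95 if talks fail, so the tenant offers 95 and keeps 305.
Round 4 (the landlord proposes): rejecting gives the tenant an expected 0.8 × 305 + 0.2 × 64 = 256.8, so the landlord offers 256.8, keeping 143.2.
Round 3 (the tenant proposes): rejecting gives the landlord an expected 0.8 × 143.2 + 0.2 × 95 = 133.56. The tenant offers 133.56 and keeps 400 − 133.56 = 266.44.
Round 2 (the landlord proposes): rejecting gives the tenant an expected 0.8 × 266.44 + 0.2 × 64 = 225.952; the landlord offers that and keeps 174.048.
Round 1 (the tenant proposes): rejecting gives the landlord an expected 0.8 × 174.048 + 0.2 × 95 = 158.2384. The tenant offers 158.2384 and keeps 400 − 158.2384 = 241.7616.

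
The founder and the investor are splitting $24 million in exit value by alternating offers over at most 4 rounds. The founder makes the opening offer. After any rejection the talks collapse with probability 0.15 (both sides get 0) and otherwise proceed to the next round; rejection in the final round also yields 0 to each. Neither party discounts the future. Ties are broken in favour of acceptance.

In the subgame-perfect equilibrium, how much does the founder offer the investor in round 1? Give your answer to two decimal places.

17.80

By backward induction:
Round 4 (the investor proposes): the founder will accept anything ≥ 0, so the investor offers 0 and keeps 24.
Round 3 (the founder proposes): rejecting gives the investor an expected 0.85 × 24 = 20.4; the founder offers that and keeps 3.6.
Round 2 (the investor proposes): rejecting gives the founder an expected 0.85 × 3.6 = 3.06, so the investor offers 3.06, keeping 20.94.
Round 1 (the founder proposes): rejecting gives the investor an expected 0.85 × 20.94 = 17.799. The founder offers 17.799 and keeps 24 − 17.799 = 6.201.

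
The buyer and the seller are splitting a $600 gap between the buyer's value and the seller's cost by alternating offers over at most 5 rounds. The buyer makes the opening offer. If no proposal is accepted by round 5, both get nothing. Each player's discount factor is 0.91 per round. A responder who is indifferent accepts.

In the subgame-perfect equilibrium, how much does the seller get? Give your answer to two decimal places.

Round 5 (the buyer proposes): rejection yields 0 for the seller; the buyer offers 0 and keeps 600.
Round 4 (the seller proposes): the buyer can get 600 next round, worth 0.91 × 600 = 546 now; the seller offers that and keeps 54.
Round 3 (the buyer proposes): the seller can get 54 next round, worth 0.91 × 54 = 49.14 now. The buyer offers 49.14 and keeps 600 − 49.14 = 550.86.
Round 2 (the seller proposes): the buyer can get 550.86 next round, worth 0.91 × 550.86 = 501.2826 now. The seller offers 501.2826 and keeps 600 − 501.2826 = 98.7174.
Round 1 (the buyer proposes): the seller can get 98.7174 next round, worth 0.91 × 98.7174 = 89.832834 now, so the buyer offers 89.832834, keeping 510.167166.

89.83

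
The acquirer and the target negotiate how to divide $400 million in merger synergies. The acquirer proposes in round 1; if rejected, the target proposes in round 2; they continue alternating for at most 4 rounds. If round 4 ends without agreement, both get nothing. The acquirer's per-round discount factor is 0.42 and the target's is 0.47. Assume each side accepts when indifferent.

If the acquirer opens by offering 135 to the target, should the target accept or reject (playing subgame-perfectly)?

Reject

Round 4 (the target proposes): the acquirer will accept anything ≥ 0, so the target offers 0 and keeps 400.
Round 3 (the acquirer proposes): the target can get 400 next round, worth 0.47 × 400 = 188 now, so the acquirer offers 188, keeping 212.
Round 2 (the target proposes): the acquirer can get 212 next round, worth 0.42 × 212 = 89.04 now, so the target offers 89.04, keeping 310.96.
So by rejecting in round 1, the target gets 310.96 next round, worth 0.47 × 310.96 = 146.1512 now.
Offer 135 < 146.1512, so the target rejects.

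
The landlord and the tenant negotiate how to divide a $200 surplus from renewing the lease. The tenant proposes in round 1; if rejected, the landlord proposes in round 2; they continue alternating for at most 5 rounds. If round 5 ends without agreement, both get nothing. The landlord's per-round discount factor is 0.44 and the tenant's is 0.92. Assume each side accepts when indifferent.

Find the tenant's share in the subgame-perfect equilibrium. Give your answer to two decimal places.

190.11

Work backward from the last round.
Round 5 (the tenant proposes): rejection yields 0 for the landlord; the tenant offers 0 and keeps 200.
Round 4 (the landlord proposes): the tenant can get 200 next round, worth 0.92 × 200 = 184 now. The landlord offers 184 and keeps 200 − 184 = 16.
Round 3 (the tenant proposes): the landlord can get 16 next round, worth 0.44 × 16 = 7.04 now; the tenant offers that and keeps 192.96.
Round 2 (the landlord proposes): the tenant can get 192.96 next round, worth 0.92 × 192.96 = 177.5232 now. The landlord offers 177.5232 and keeps 200 − 177.5232 = 22.4768.
Round 1 (the tenant proposes): the landlord can get 22.4768 next round, worth 0.44 × 22.4768 = 9.889792 now; the tenant offers that and keeps 190.110208.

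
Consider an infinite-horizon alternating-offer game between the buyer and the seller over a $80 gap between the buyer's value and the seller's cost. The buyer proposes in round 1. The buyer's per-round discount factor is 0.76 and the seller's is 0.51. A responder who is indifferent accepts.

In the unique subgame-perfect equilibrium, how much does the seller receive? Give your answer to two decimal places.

Let x be the buyer's share when the buyer proposes and y be the seller's share when the seller proposes.
The seller accepts iff offered ≥ 0.51·y, so x = 80 − 0.51y. Symmetrically y = 80 − 0.76x.
Substituting: x = 80 − 0.51(80 − 0.76x), giving x(1 − 0.76·0.51) = 80(1 − 0.51).
So x = 80 × 0.49 / 0.6124 ≈ 64.0105, and the seller receives 80 − x ≈ 15.9895.

15.99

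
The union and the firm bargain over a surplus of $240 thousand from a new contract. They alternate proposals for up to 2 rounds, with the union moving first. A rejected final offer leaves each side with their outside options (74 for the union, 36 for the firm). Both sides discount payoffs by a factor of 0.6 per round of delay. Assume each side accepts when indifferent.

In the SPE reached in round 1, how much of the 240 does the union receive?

140.4

Work backward from the last round.
Round 2 (the firm proposes): the union gets 74 if talks fail, so the firm offers 74 and keeps 166.
Round 1 (the union proposes): the firm can get 166 next round, worth 0.6 × 166 = 99.6 now, so the union offers 99.6, keeping 140.4.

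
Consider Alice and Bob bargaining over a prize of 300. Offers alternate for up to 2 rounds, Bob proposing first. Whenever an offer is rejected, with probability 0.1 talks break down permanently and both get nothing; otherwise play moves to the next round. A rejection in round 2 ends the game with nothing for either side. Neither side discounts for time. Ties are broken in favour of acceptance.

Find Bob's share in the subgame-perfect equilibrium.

30

Round 2 (Alice proposes): Bob will accept anything ≥ 0, so Alice offers 0 and keeps 300.
Round 1 (Bob proposes): rejecting gives Alice an expected 0.9 × 300 = 270. Bob offers 270 and keeps 300 − 270 = 30.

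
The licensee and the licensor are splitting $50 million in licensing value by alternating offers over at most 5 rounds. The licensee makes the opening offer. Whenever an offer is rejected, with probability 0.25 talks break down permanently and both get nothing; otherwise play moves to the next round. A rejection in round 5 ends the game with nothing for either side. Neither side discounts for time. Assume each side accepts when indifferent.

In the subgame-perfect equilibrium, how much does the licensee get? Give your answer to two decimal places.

Round 5 (the licensee proposes): rejection yields 0 for the licensor; the licensee offers 0 and keeps 50.
Round 4 (the licensor proposes): rejecting gives the licensee an expected 0.75 × 50 = 37.5, so the licensor offers 37.5, keeping 12.5.
Round 3 (the licensee proposes): rejecting gives the licensor an expected 0.75 × 12.5 = 9.375; the licensee offers that and keeps 40.625.
Round 2 (the licensor proposes): rejecting gives the licensee an expected 0.75 × 40.625 = 30.46875; the licensor offers that and keeps 19.53125.
Round 1 (the licensee proposes): rejecting gives the licensor an expected 0.75 × 19.53125 = 14.6484375; the licensee offers that and keeps 35.3515625.

35.35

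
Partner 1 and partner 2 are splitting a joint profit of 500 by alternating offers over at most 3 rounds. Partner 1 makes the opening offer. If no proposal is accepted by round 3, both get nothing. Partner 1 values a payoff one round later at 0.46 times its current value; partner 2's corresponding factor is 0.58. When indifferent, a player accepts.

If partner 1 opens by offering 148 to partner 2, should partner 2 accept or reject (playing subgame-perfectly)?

Round 3 (partner 1 proposes): rejection yields 0 for partner 2; partner 1 offers 0 and keeps 500.
Round 2 (partner 2 proposes): partner 1 can get 500 next round, worth 0.46 × 500 = 230 now, so partner 2 offers 230, keeping 270.
So by rejecting in round 1, partner 2 gets 270 next round, worth 0.58 × 270 = 156.6 now.
Offer 148 < 156.6, so partner 2 rejects.

Reject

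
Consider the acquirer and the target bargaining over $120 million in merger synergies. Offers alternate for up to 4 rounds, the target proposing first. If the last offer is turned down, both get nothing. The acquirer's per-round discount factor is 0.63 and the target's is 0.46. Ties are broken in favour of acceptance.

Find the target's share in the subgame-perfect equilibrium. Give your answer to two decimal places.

Round 4 (the acquirer proposes): the target will accept anything ≥ 0, so the acquirer offers 0 and keeps 120.
Round 3 (the target proposes): the acquirer can get 120 next round, worth 0.63 × 120 = 75.6 now, so the target offers 75.6, keeping 44.4.
Round 2 (the acquirer proposes): the target can get 44.4 next round, worth 0.46 × 44.4 = 20.424 now; the acquirer offers that and keeps 99.576.
Round 1 (the target proposes): the acquirer can get 99.576 next round, worth 0.63 × 99.576 = 62.73288 now, so the target offers 62.73288, keeping 57.26712.

57.27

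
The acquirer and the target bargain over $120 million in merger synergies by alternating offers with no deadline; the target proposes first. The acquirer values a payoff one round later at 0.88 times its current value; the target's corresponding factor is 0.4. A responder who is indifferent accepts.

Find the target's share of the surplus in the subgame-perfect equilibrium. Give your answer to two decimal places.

22.22

Let x be the target's share when the target proposes and y be the acquirer's share when the acquirer proposes.
The acquirer accepts iff offered ≥ 0.88·y, so x = 120 − 0.88y. Symmetrically y = 120 − 0.4x.
Substituting: x = 120 − 0.88(120 − 0.4x), giving x(1 − 0.4·0.88) = 120(1 − 0.88).
So x = 120 × 0.12 / 0.648 ≈ 22.2222, and the acquirer receives 120 − x ≈ 97.7778.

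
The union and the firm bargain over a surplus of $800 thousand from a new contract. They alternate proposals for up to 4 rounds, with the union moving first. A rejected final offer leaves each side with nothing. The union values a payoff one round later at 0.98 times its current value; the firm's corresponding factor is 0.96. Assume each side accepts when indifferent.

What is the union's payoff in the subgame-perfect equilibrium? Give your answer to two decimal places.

62.11

Solve by backward induction from round 4.
Round 4 (the firm proposes): the union will accept anything ≥ 0, so the firm offers 0 and keeps 800.
Round 3 (the union proposes): the firm can get 800 next round, worth 0.96 × 800 = 768 now; the union offers that and keeps 32.
Round 2 (the firm proposes): the union can get 32 next round, worth 0.98 × 32 = 31.36 now. The firm offers 31.36 and keeps 800 − 31.36 = 768.64.
Round 1 (the union proposes): the firm can get 768.64 next round, worth 0.96 × 768.64 = 737.8944 now. The union offers 737.8944 and keeps 800 − 737.8944 = 62.1056.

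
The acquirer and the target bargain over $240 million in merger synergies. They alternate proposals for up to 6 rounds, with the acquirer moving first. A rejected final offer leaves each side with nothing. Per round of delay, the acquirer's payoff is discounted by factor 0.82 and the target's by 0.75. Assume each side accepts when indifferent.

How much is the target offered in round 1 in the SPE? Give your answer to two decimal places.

120.41

Round 6 (the target proposes): rejection yields 0 for the acquirer; the target offers 0 and keeps 240.
Round 5 (the acquirer proposes): the target can get 240 next round, worth 0.75 × 240 = 180 now. The acquirer offers 180 and keeps 240 − 180 = 60.
Round 4 (the target proposes): the acquirer can get 60 next round, worth 0.82 × 60 = 49.2 now. The target offers 49.2 and keeps 240 − 49.2 = 190.8.
Round 3 (the acquirer proposes): the target can get 190.8 next round, worth 0.75 × 190.8 = 143.1 now. The acquirer offers 143.1 and keeps 240 − 143.1 = 96.9.
Round 2 (the target proposes): the acquirer can get 96.9 next round, worth 0.82 × 96.9 = 79.458 now, so the target offers 79.458, keeping 160.542.
Round 1 (the acquirer proposes): the target can get 160.542 next round, worth 0.75 × 160.542 = 120.4065 now; the acquirer offers that and keeps 119.5935.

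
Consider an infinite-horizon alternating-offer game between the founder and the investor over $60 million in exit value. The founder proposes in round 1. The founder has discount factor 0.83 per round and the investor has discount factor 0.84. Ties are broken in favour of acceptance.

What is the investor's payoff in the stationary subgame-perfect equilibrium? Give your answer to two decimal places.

28.30

When the founder proposes, the investor accepts any offer worth at least 0.84 times what the investor would get by proposing next round; and vice versa.
This gives x = 60 − 0.84y and y = 60 − 0.83x, where x and y are each side's share when it proposes.
Hence (1 − 0.84·0.83)x = 60(1 − 0.84), i.e. 0.3028·x = 9.6.
x ≈ 31.7041; the investor's share is 60 − x ≈ 28.2959.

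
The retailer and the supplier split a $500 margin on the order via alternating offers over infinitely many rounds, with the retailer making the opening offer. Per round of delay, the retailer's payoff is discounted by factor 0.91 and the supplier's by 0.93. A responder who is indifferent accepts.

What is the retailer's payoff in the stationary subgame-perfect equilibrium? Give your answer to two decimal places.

227.72

Let x be the retailer's share when the retailer proposes and y be the supplier's share when the supplier proposes.
The supplier accepts iff offered ≥ 0.93·y, so x = 500 − 0.93y. Symmetrically y = 500 − 0.91x.
Substituting: x = 500 − 0.93(500 − 0.91x), giving x(1 − 0.91·0.93) = 500(1 − 0.93).
So x = 500 × 0.07 / 0.1537 ≈ 227.7163, and the supplier receives 500 − x ≈ 272.2837.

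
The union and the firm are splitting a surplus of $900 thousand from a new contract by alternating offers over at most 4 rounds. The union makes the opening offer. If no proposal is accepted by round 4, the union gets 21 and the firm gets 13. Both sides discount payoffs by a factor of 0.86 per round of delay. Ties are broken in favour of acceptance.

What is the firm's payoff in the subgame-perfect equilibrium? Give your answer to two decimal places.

667.45

Round 4 (the firm proposes): the union gets 21 if talks fail, so the firm offers 21 and keeps 879.
Round 3 (the union proposes): the firm can get 879 next round, worth 0.86 × 879 = 755.94 now, so the union offers 755.94, keeping 144.06.
Round 2 (the firm proposes): the union can get 144.06 next round, worth 0.86 × 144.06 = 123.8916 now, so the firm offers 123.8916, keeping 776.1084.
Round 1 (the union proposes): the firm can get 776.1084 next round, worth 0.86 × 776.1084 = 667.453224 now; the union offers that and keeps 232.546776.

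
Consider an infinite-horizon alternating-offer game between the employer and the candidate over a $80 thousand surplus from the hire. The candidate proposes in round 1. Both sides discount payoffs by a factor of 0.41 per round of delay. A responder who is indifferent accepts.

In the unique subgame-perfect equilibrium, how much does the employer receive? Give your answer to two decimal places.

23.26

Let x be the candidate's share when the candidate proposes and y be the employer's share when the employer proposes.
The employer accepts iff offered ≥ 0.41·y, so x = 80 − 0.41y. Symmetrically y = 80 − 0.41x.
Substituting: x = 80 − 0.41(80 − 0.41x), giving x(1 − 0.41·0.41) = 80(1 − 0.41).
So x = 80 × 0.59 / 0.8319 ≈ 56.7376, and the employer receives 80 − x ≈ 23.2624.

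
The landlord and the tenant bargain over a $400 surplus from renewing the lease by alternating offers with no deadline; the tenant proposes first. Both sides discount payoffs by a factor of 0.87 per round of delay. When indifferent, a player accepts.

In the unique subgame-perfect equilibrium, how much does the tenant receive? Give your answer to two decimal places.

213.90

Let x be the tenant's share when the tenant proposes and y be the landlord's share when the landlord proposes.
The landlord accepts iff offered ≥ 0.87·y, so x = 400 − 0.87y. Symmetrically y = 400 − 0.87x.
Substituting: x = 400 − 0.87(400 − 0.87x), giving x(1 − 0.87·0.87) = 400(1 − 0.87).
So x = 400 × 0.13 / 0.2431 ≈ 213.9037, and the landlord receives 400 − x ≈ 186.0963.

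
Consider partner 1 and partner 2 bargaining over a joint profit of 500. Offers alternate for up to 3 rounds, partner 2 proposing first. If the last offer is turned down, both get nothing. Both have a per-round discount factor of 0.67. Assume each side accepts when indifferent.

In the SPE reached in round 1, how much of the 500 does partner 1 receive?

Work backward from the last round.
Round 3 (partner 2 proposes): rejection yields 0 for partner 1; partner 2 offers 0 and keeps 500.
Round 2 (partner 1 proposes): partner 2 can get 500 next round, worth 0.67 × 500 = 335 now; partner 1 offers that and keeps 165.
Round 1 (partner 2 proposes): partner 1 can get 165 next round, worth 0.67 × 165 = 110.55 now; partner 2 offers that and keeps 389.45.

110.55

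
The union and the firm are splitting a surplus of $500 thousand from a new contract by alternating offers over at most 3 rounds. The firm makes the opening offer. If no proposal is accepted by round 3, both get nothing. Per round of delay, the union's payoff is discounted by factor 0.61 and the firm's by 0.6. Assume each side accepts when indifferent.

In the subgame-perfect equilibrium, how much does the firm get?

Round 3 (the firm proposes): rejection yields 0 for the union; the firm offers 0 and keeps 500.
Round 2 (the union proposes): the firm can get 500 next round, worth 0.6 × 500 = 300 now. The union offers 300 and keeps 500 − 300 = 200.
Round 1 (the firm proposes): the union can get 200 next round, worth 0.61 × 200 = 122 now; the firm offers that and keeps 378.

378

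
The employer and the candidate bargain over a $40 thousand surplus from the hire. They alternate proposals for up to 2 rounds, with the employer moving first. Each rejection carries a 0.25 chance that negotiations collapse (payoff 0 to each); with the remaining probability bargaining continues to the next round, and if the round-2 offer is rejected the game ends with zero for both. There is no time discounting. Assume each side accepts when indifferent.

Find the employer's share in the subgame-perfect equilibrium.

By backward induction:
Round 2 (the candidate proposes): the employer will accept anything ≥ 0, so the candidate offers 0 and keeps 40.
Round 1 (the employer proposes): rejecting gives the candidate an expected 0.75 × 40 = 30, so the employer offers 30, keeping 10.

10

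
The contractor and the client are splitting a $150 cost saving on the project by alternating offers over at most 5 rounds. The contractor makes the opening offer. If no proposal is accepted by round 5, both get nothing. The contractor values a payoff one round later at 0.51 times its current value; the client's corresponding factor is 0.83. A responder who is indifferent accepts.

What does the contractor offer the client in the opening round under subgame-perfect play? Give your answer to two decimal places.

86.83

Solve by backward induction from round 5.
Round 5 (the contractor proposes): the client will accept anything ≥ 0, so the contractor offers 0 and keeps 150.
Round 4 (the client proposes): the contractor can get 150 next round, worth 0.51 × 150 = 76.5 now. The client offers 76.5 and keeps 150 − 76.5 = 73.5.
Round 3 (the contractor proposes): the client can get 73.5 next round, worth 0.83 × 73.5 = 61.005 now, so the contractor offers 61.005, keeping 88.995.
Round 2 (the client proposes): the contractor can get 88.995 next round, worth 0.51 × 88.995 = 45.38745 now; the client offers that and keeps 104.61255.
Round 1 (the contractor proposes): the client can get 104.61255 next round, worth 0.83 × 104.61255 = 86.8284165 now, so the contractor offers 86.8284165, keeping 63.1715835.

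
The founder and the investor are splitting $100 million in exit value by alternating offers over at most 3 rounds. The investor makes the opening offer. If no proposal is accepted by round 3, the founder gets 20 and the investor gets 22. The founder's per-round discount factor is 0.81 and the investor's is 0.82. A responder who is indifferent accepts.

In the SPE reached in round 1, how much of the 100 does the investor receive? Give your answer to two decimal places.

Round 3 (the investor proposes): the founder gets 20 if talks fail, so the investor offers 20 and keeps 80.
Round 2 (the founder proposes): the investor can get 80 next round, worth 0.82 × 80 = 65.6 now. The founder offers 65.6 and keeps 100 − 65.6 = 34.4.
Round 1 (the investor proposes): the founder can get 34.4 next round, worth 0.81 × 34.4 = 27.864 now; the investor offers that and keeps 72.136.

72.14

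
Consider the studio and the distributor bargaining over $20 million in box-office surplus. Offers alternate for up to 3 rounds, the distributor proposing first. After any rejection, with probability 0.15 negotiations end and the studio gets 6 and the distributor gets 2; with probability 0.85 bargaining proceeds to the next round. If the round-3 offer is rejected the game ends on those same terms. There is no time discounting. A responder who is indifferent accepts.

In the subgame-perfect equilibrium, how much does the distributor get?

12.47

By backward induction:
Round 3 (the distributor proposes): the studio gets 6 if talks fail, so the distributor offers 6 and keeps 14.
Round 2 (the studio proposes): rejecting gives the distributor an expected 0.85 × 14 + 0.15 × 2 = 12.2. The studio offers 12.2 and keeps 20 − 12.2 = 7.8.
Round 1 (the distributor proposes): rejecting gives the studio an expected 0.85 × 7.8 + 0.15 × 6 = 7.53, so the distributor offers 7.53, keeping 12.47.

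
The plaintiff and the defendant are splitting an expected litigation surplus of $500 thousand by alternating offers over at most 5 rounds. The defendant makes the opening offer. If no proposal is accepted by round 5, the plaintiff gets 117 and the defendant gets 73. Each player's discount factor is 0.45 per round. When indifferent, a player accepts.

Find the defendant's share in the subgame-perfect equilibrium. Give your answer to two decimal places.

Work backward from the last round.
Round 5 (the defendant proposes): the plaintiff gets 117 if talks fail, so the defendant offers 117 and keeps 383.
Round 4 (the plaintiff proposes): the defendant can get 383 next round, worth 0.45 × 383 = 172.35 now. The plaintiff offers 172.35 and keeps 500 − 172.35 = 327.65.
Round 3 (the defendant proposes): the plaintiff can get 327.65 next round, worth 0.45 × 327.65 = 147.4425 now, so the defendant offers 147.4425, keeping 352.5575.
Round 2 (the plaintiff proposes): the defendant can get 352.5575 next round, worth 0.45 × 352.5575 = 158.650875 now. The plaintiff offers 158.650875 and keeps 500 − 158.650875 = 341.349125.
Round 1 (the defendant proposes): the plaintiff can get 341.349125 next round, worth 0.45 × 341.349125 = 153.60710625 now. The defendant offers 153.60710625 and keeps 500 − 153.60710625 = 346.39289375.

346.39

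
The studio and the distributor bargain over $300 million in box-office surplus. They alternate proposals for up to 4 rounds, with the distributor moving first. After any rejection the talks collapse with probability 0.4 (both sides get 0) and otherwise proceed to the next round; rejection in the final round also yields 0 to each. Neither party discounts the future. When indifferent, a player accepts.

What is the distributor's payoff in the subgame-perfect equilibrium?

By backward induction:
Round 4 (the studio proposes): rejection yields 0 for the distributor; the studio offers 0 and keeps 300.
Round 3 (the distributor proposes): rejecting gives the studio an expected 0.6 × 300 = 180, so the distributor offers 180, keeping 120.
Round 2 (the studio proposes): rejecting gives the distributor an expected 0.6 × 120 = 72, so the studio offers 72, keeping 228.
Round 1 (the distributor proposes): rejecting gives the studio an expected 0.6 × 228 = 136.8, so the distributor offers 136.8, keeping 163.2.

163.2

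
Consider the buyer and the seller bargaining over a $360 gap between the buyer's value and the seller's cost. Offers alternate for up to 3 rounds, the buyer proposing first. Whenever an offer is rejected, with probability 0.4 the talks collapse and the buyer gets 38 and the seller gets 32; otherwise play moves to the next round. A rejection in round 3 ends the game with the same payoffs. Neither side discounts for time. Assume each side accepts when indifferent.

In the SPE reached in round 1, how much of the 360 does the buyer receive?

258.4

By backward induction:
Round 3 (the buyer proposes): the seller gets 32 if talks fail, so the buyer offers 32 and keeps 328.
Round 2 (the seller proposes): rejecting gives the buyer an expected 0.6 × 328 + 0.4 × 38 = 212; the seller offers that and keeps 148.
Round 1 (the buyer proposes): rejecting gives the seller an expected 0.6 × 148 + 0.4 × 32 = 101.6. The buyer offers 101.6 and keeps 360 − 101.6 = 258.4.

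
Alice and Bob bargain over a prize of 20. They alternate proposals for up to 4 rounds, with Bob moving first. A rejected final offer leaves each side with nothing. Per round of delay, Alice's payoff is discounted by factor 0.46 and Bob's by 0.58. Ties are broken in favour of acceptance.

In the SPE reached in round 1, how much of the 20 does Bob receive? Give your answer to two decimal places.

13.68

Round 4 (Alice proposes): Bob will accept anything ≥ 0, so Alice offers 0 and keeps 20.
Round 3 (Bob proposes): Alice can get 20 next round, worth 0.46 × 20 = 9.2 now, so Bob offers 9.2, keeping 10.8.
Round 2 (Alice proposes): Bob can get 10.8 next round, worth 0.58 × 10.8 = 6.264 now, so Alice offers 6.264, keeping 13.736.
Round 1 (Bob proposes): Alice can get 13.736 next round, worth 0.46 × 13.736 = 6.31856 now, so Bob offers 6.31856, keeping 13.68144.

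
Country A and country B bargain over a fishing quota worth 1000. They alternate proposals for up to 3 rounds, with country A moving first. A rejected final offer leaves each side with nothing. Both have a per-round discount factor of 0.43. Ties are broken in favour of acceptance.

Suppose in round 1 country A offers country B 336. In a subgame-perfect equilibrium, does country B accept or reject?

Accept

Round 3 (country A proposes): rejection yields 0 for country B; country A offers 0 and keeps 1000.
Round 2 (country B proposes): country A can get 1000 next round, worth 0.43 × 1000 = 430 now; country B offers that and keeps 570.
So by rejecting in round 1, country B gets 570 next round, worth 0.43 × 570 = 245.1 now.
Offer 336 ≥ 245.1, so country B accepts.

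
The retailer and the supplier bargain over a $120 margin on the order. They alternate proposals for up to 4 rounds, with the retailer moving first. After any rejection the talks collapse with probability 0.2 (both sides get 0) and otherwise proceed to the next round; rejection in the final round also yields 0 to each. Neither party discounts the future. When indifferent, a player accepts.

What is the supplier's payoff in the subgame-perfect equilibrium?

80.64

By backward induction:
Round 4 (the supplier proposes): rejection yields 0 for the retailer; the supplier offers 0 and keeps 120.
Round 3 (the retailer proposes): rejecting gives the supplier an expected 0.8 × 120 = 96, so the retailer offers 96, keeping 24.
Round 2 (the supplier proposes): rejecting gives the retailer an expected 0.8 × 24 = 19.2. The supplier offers 19.2 and keeps 120 − 19.2 = 100.8.
Round 1 (the retailer proposes): rejecting gives the supplier an expected 0.8 × 100.8 = 80.64; the retailer offers that and keeps 39.36.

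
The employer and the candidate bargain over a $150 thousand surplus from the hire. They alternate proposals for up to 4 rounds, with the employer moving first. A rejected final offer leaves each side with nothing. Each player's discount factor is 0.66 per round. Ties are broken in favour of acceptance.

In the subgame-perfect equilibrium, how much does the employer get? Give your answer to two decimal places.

73.22

Round 4 (the candidate proposes): rejection yields 0 for the employer; the candidate offers 0 and keeps 150.
Round 3 (the employer proposes): the candidate can get 150 next round, worth 0.66 × 150 = 99 now, so the employer offers 99, keeping 51.
Round 2 (the candidate proposes): the employer can get 51 next round, worth 0.66 × 51 = 33.66 now; the candidate offers that and keeps 116.34.
Round 1 (the employer proposes): the candidate can get 116.34 next round, worth 0.66 × 116.34 = 76.7844 now; the employer offers that and keeps 73.2156.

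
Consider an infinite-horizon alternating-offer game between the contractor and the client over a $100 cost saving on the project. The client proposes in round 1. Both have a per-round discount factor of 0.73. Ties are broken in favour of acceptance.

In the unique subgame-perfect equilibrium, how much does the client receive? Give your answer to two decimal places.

Let x be the client's share when the client proposes and y be the contractor's share when the contractor proposes.
The contractor accepts iff offered ≥ 0.73·y, so x = 100 − 0.73y. Symmetrically y = 100 − 0.73x.
Substituting: x = 100 − 0.73(100 − 0.73x), giving x(1 − 0.73·0.73) = 100(1 − 0.73).
So x = 100 × 0.27 / 0.4671 ≈ 57.8035, and the contractor receives 100 − x ≈ 42.1965.

57.80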